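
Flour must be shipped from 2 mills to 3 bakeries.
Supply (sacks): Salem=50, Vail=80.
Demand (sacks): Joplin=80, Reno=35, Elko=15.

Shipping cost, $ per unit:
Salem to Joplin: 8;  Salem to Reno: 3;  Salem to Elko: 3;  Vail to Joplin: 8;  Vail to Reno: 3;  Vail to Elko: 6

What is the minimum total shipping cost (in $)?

Optimal allocation:
  Salem->Reno: 35 sacks
  Salem->Elko: 15 sacks
  Vail->Joplin: 80 sacks
Total cost = $790.

790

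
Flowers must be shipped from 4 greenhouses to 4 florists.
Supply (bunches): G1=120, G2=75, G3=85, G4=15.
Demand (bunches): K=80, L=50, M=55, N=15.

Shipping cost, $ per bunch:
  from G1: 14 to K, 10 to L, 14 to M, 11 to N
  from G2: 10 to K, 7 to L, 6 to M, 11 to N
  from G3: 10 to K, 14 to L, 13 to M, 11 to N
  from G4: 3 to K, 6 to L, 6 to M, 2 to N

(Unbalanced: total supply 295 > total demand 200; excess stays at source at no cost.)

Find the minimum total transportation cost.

One minimum-cost allocation:
  G1->L: 30 bunches
  G2->L: 20 bunches
  G2->M: 55 bunches
  G3->K: 80 bunches
  G4->N: 15 bunches
Total cost = $1600.

1600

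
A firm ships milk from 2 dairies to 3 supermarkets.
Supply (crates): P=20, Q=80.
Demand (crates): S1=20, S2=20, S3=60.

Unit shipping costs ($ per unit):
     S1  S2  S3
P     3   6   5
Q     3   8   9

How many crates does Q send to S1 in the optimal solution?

20

The minimum-cost plan:
  P–S3: 20 × $5 = $100
  Q–S1: 20 × $3 = $60
  Q–S2: 20 × $8 = $160
  Q–S3: 40 × $9 = $360
Total cost = $680.
So Q→S1 carries 20 crates.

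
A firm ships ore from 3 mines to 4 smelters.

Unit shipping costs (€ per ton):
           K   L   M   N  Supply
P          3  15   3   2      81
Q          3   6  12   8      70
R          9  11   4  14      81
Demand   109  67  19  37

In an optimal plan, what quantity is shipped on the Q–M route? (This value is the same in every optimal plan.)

Optimal shipments:
  P–K: 44 × €3 = €132
  P–N: 37 × €2 = €74
  Q–K: 65 × €3 = €195
  Q–L: 5 × €6 = €30
  R–L: 62 × €11 = €682
  R–M: 19 × €4 = €76
Total cost = €1189.
The route Q→M is not used.

0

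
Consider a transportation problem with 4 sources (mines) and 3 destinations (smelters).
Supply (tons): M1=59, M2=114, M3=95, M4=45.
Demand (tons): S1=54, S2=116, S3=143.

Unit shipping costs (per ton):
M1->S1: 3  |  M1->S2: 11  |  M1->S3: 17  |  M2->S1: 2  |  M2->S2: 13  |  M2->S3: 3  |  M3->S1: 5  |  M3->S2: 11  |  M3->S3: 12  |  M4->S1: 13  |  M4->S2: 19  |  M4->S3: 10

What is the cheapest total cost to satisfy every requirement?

An optimal shipping plan:
  M1–S1: 38 tons
  M1–S2: 21 tons
  M2–S1: 16 tons
  M2–S3: 98 tons
  M3–S2: 95 tons
  M4–S3: 45 tons
Total cost = 2166.
(Supply check: M1 ships 59; M2 ships 114; M3 ships 95; M4 ships 45.)

2166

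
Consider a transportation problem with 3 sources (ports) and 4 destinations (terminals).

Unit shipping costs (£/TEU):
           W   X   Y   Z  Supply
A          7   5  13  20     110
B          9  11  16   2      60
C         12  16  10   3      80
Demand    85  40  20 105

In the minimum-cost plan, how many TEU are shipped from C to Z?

The minimum-cost plan:
  A to W: 70 × £7 = £490
  A to X: 40 × £5 = £200
  B to W: 15 × £9 = £135
  B to Z: 45 × £2 = £90
  C to Y: 20 × £10 = £200
  C to Z: 60 × £3 = £180
Total cost = £1295.
So C→Z carries 60 TEU.

60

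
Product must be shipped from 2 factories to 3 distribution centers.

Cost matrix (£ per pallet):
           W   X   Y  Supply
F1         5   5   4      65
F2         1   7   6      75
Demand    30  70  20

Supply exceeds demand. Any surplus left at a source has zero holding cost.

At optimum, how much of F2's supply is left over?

An optimal plan:
  F1–X: 45 × £5 = £225
  F1–Y: 20 × £4 = £80
  F2–W: 30 × £1 = £30
  F2–X: 25 × £7 = £175
Total cost = £510.
F2 ships 55 of its 75, leaving 20.

20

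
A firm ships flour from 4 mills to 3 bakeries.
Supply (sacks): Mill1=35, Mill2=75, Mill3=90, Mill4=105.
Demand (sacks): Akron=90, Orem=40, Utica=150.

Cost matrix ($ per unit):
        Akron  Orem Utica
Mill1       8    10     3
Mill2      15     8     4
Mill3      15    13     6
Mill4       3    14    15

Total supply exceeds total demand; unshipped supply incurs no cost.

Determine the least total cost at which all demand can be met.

Optimal allocation:
  Mill1→Utica: 35 × $3 = $105
  Mill2→Orem: 40 × $8 = $320
  Mill2→Utica: 35 × $4 = $140
  Mill3→Utica: 80 × $6 = $480
  Mill4→Akron: 90 × $3 = $270
Total = 105 + 320 + 140 + 480 + 270 = $1315.
(Supply check: Mill1 ships 35; Mill2 ships 75; Mill3 ships 80; Mill4 ships 90.)

1315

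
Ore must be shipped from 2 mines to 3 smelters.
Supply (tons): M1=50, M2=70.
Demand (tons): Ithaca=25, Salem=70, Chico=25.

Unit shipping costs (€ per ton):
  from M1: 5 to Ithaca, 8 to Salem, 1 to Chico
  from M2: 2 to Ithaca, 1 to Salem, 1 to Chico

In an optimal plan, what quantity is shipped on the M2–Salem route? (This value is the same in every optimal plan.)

70

The minimum-cost plan:
  M1 to Ithaca: 25 × €5 = €125
  M1 to Chico: 25 × €1 = €25
  M2 to Salem: 70 × €1 = €70
Total cost = €220.
So M2→Salem carries 70 tons.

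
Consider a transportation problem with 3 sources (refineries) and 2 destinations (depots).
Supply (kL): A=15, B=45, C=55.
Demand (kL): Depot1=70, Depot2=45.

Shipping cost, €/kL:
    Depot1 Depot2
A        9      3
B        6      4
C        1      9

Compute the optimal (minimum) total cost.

An optimal shipping plan:
  A->Depot2: 15 kL
  B->Depot1: 15 kL
  B->Depot2: 30 kL
  C->Depot1: 55 kL
Total cost = €310.

310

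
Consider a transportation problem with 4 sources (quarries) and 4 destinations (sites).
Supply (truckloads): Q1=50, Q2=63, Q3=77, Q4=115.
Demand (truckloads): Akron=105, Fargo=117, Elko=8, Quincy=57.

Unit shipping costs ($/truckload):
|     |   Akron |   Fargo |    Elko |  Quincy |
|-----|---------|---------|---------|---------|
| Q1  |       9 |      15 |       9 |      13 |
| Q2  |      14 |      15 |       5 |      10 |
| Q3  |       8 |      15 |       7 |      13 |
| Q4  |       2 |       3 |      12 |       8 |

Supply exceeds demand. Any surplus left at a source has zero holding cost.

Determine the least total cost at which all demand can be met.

1859

A cheapest plan:
  Q1->Akron: 30 × $9 = $270
  Q1->Fargo: 2 × $15 = $30
  Q2->Elko: 6 × $5 = $30
  Q2->Quincy: 57 × $10 = $570
  Q3->Akron: 75 × $8 = $600
  Q3->Elko: 2 × $7 = $14
  Q4->Fargo: 115 × $3 = $345
Total = 270 + 30 + 30 + 570 + 600 + 14 + 345 = $1859.
(Supply check: Q1 ships 32; Q2 ships 63; Q3 ships 77; Q4 ships 115.)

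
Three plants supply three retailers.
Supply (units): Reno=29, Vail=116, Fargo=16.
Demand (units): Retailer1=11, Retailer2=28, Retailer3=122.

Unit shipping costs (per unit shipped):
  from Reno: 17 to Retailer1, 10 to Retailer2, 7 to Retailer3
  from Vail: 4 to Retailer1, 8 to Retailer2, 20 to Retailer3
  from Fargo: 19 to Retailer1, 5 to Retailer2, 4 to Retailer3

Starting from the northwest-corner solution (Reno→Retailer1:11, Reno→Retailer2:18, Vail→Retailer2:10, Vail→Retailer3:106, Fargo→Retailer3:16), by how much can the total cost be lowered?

Current plan cost = 11·17 + 18·10 + 10·8 + 106·20 + 16·4 = 2631.
Optimal plan:
  Reno to Retailer3: 29 × 7 = 203
  Vail to Retailer1: 11 × 4 = 44
  Vail to Retailer2: 28 × 8 = 224
  Vail to Retailer3: 77 × 20 = 1540
  Fargo to Retailer3: 16 × 4 = 64
Optimal cost = 2075.
Saving = 2631 − 2075 = 556.

556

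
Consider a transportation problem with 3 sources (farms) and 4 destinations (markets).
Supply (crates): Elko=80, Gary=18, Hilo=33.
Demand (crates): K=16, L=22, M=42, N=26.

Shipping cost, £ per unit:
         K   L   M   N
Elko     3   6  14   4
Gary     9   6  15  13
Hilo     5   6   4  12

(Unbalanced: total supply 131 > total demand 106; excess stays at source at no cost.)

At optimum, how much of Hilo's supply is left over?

0

Minimum-cost shipments:
  Elko→K: 16 × £3 = £48
  Elko→L: 4 × £6 = £24
  Elko→M: 9 × £14 = £126
  Elko→N: 26 × £4 = £104
  Gary→L: 18 × £6 = £108
  Hilo→M: 33 × £4 = £132
Total cost = £542.
Hilo ships 33 of its 33, leaving 0.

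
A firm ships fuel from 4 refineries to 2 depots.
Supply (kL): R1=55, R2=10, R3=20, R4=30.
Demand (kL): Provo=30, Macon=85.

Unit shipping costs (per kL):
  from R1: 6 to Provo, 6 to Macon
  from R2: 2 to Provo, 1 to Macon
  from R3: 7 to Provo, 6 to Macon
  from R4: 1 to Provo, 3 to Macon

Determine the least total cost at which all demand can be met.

A cheapest plan:
  R1->Macon: 55 kL
  R2->Macon: 10 kL
  R3->Macon: 20 kL
  R4->Provo: 30 kL
Total cost = 490.
(Supply check: R1 ships 55; R2 ships 10; R3 ships 20; R4 ships 30.)

490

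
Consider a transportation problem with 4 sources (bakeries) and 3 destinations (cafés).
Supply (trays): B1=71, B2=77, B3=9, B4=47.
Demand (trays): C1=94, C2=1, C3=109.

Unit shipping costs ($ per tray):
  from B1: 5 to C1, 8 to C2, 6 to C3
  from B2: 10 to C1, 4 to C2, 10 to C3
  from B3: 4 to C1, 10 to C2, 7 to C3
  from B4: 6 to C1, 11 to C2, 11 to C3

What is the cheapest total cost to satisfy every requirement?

Optimal allocation:
  B1->C1: 38 × $5 = $190
  B1->C3: 33 × $6 = $198
  B2->C2: 1 × $4 = $4
  B2->C3: 76 × $10 = $760
  B3->C1: 9 × $4 = $36
  B4->C1: 47 × $6 = $282
Total = 190 + 198 + 4 + 760 + 36 + 282 = $1470.

1470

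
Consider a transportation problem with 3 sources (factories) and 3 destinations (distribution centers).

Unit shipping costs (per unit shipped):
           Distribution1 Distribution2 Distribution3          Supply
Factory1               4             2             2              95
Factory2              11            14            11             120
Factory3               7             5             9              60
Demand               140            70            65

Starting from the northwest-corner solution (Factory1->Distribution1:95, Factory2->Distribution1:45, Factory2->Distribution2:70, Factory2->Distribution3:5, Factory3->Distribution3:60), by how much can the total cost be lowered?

Current plan cost = 95·4 + 45·11 + 70·14 + 5·11 + 60·9 = 2450.
Optimal plan:
  Factory1->Distribution2: 30 × 2 = 60
  Factory1->Distribution3: 65 × 2 = 130
  Factory2->Distribution1: 120 × 11 = 1320
  Factory3->Distribution1: 20 × 7 = 140
  Factory3->Distribution2: 40 × 5 = 200
Optimal cost = 1850.
Saving = 2450 − 1850 = 600.

600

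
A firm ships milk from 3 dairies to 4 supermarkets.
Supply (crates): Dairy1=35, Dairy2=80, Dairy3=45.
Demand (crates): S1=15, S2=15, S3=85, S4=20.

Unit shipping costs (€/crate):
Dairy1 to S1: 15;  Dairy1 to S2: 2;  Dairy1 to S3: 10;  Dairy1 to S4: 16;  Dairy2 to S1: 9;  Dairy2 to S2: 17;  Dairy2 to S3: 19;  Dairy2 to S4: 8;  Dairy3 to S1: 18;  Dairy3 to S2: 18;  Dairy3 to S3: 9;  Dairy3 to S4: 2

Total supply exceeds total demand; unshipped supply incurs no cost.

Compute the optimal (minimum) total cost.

1310

One minimum-cost allocation:
  Dairy1–S2: 15 crates
  Dairy1–S3: 20 crates
  Dairy2–S1: 15 crates
  Dairy2–S3: 20 crates
  Dairy2–S4: 20 crates
  Dairy3–S3: 45 crates
Total cost = €1310.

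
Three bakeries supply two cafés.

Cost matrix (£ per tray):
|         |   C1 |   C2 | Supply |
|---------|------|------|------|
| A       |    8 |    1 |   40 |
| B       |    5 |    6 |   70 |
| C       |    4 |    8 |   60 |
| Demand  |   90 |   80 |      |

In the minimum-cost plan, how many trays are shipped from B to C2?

Optimal shipments:
  A->C2: 40 × £1 = £40
  B->C1: 30 × £5 = £150
  B->C2: 40 × £6 = £240
  C->C1: 60 × £4 = £240
Total cost = £670.
So B→C2 carries 40 trays.

40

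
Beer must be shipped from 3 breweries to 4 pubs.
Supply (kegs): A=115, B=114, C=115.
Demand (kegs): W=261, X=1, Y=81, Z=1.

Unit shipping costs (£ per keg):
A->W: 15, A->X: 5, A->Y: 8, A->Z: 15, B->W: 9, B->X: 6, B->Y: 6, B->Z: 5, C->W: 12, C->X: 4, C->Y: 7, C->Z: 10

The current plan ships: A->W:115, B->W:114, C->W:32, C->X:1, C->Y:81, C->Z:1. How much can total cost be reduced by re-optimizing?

Current plan cost = 115·15 + 114·9 + 32·12 + 1·4 + 81·7 + 1·10 = £3716.
Optimal plan:
  A→W: 33 × £15 = £495
  A→X: 1 × £5 = £5
  A→Y: 81 × £8 = £648
  B→W: 113 × £9 = £1017
  B→Z: 1 × £5 = £5
  C→W: 115 × £12 = £1380
Optimal cost = £3550.
Saving = 3716 − 3550 = £166.

166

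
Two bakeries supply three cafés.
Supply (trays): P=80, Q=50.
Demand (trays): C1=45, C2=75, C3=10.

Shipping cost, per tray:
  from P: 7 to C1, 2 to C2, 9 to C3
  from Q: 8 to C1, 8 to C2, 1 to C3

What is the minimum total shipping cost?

A cheapest plan:
  P to C1: 5 trays
  P to C2: 75 trays
  Q to C1: 40 trays
  Q to C3: 10 trays
Total cost = 515.

515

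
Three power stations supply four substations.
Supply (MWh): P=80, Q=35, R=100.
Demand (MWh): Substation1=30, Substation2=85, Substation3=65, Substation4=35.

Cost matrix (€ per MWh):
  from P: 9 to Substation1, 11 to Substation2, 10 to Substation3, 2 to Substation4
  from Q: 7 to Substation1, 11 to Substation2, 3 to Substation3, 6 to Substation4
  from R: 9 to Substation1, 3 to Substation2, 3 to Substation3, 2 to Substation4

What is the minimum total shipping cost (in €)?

895

A cheapest plan:
  P->Substation1: 30 × €9 = €270
  P->Substation3: 15 × €10 = €150
  P->Substation4: 35 × €2 = €70
  Q->Substation3: 35 × €3 = €105
  R->Substation2: 85 × €3 = €255
  R->Substation3: 15 × €3 = €45
Total = 270 + 150 + 70 + 105 + 255 + 45 = €895.
(Supply check: P ships 80; Q ships 35; R ships 100.)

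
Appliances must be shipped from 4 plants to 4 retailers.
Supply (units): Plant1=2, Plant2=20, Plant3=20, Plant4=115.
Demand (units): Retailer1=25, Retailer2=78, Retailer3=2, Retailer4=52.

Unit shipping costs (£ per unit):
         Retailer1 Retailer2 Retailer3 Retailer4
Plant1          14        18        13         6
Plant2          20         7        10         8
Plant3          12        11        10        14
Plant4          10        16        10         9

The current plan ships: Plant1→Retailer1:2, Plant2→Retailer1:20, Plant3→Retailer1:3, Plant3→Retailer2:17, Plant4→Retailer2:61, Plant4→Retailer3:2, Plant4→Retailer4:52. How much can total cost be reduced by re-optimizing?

415

Current plan cost = 2·14 + 20·20 + 3·12 + 17·11 + 61·16 + 2·10 + 52·9 = £2115.
Optimal plan:
  Plant1->Retailer4: 2 × £6 = £12
  Plant2->Retailer2: 20 × £7 = £140
  Plant3->Retailer2: 20 × £11 = £220
  Plant4->Retailer1: 25 × £10 = £250
  Plant4->Retailer2: 38 × £16 = £608
  Plant4->Retailer3: 2 × £10 = £20
  Plant4->Retailer4: 50 × £9 = £450
Optimal cost = £1700.
Saving = 2115 − 1700 = £415.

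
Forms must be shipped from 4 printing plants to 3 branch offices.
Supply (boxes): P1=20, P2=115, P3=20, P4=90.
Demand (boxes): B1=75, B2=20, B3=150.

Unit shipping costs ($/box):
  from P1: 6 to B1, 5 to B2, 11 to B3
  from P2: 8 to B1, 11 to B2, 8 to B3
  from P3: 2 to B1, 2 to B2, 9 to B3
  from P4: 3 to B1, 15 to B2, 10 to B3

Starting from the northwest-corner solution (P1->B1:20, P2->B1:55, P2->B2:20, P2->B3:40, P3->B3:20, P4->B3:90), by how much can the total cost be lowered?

625

Current plan cost = 20·6 + 55·8 + 20·11 + 40·8 + 20·9 + 90·10 = $2180.
Optimal plan:
  P1–B3: 20 × $11 = $220
  P2–B3: 115 × $8 = $920
  P3–B2: 20 × $2 = $40
  P4–B1: 75 × $3 = $225
  P4–B3: 15 × $10 = $150
Optimal cost = $1555.
Saving = 2180 − 1555 = $625.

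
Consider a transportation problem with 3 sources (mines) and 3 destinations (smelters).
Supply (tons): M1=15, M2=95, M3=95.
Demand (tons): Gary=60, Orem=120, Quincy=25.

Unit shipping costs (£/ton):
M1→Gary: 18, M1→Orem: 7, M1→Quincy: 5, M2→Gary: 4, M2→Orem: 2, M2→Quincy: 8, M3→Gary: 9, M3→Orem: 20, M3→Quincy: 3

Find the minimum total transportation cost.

1110

One minimum-cost allocation:
  M1 to Orem: 15 × £7 = £105
  M2 to Orem: 95 × £2 = £190
  M3 to Gary: 60 × £9 = £540
  M3 to Orem: 10 × £20 = £200
  M3 to Quincy: 25 × £3 = £75
Total = 105 + 190 + 540 + 200 + 75 = £1110.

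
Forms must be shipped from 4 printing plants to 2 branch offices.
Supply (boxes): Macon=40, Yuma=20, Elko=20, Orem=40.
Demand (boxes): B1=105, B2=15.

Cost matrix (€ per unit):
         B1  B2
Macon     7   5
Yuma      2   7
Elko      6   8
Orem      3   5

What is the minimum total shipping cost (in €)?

530

A cheapest plan:
  Macon→B1: 25 boxes
  Macon→B2: 15 boxes
  Yuma→B1: 20 boxes
  Elko→B1: 20 boxes
  Orem→B1: 40 boxes
Total cost = €530.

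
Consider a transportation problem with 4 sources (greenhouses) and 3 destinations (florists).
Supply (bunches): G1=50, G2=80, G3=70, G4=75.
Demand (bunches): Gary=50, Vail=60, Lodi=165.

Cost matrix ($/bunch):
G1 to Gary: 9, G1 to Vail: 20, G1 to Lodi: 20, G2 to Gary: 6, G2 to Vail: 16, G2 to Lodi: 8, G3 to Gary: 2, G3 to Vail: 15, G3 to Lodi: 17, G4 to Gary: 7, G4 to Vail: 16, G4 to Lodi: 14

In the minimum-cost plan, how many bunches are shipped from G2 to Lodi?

80

Optimal shipments:
  G1–Vail: 40 × $20 = $800
  G1–Lodi: 10 × $20 = $200
  G2–Lodi: 80 × $8 = $640
  G3–Gary: 50 × $2 = $100
  G3–Vail: 20 × $15 = $300
  G4–Lodi: 75 × $14 = $1050
Total cost = $3090.
So G2→Lodi carries 80 bunches.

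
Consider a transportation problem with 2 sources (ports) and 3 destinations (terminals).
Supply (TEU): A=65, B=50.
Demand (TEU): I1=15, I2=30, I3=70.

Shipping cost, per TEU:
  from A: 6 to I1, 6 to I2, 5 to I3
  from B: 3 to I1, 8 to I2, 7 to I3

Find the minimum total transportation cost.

One minimum-cost allocation:
  A to I2: 30 × 6 = 180
  A to I3: 35 × 5 = 175
  B to I1: 15 × 3 = 45
  B to I3: 35 × 7 = 245
Total = 180 + 175 + 45 + 245 = 645.

645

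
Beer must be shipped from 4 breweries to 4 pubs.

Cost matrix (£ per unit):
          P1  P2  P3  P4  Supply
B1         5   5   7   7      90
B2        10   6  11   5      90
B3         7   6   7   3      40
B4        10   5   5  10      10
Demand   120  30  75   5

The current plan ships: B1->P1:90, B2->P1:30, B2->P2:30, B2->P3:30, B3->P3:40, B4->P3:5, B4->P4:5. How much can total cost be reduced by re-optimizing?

55

Current plan cost = 90·5 + 30·10 + 30·6 + 30·11 + 40·7 + 5·5 + 5·10 = £1615.
Optimal plan:
  B1->P1: 90 kegs
  B2->P1: 30 kegs
  B2->P2: 30 kegs
  B2->P3: 25 kegs
  B2->P4: 5 kegs
  B3->P3: 40 kegs
  B4->P3: 10 kegs
Optimal cost = £1560.
Saving = 1615 − 1560 = £55.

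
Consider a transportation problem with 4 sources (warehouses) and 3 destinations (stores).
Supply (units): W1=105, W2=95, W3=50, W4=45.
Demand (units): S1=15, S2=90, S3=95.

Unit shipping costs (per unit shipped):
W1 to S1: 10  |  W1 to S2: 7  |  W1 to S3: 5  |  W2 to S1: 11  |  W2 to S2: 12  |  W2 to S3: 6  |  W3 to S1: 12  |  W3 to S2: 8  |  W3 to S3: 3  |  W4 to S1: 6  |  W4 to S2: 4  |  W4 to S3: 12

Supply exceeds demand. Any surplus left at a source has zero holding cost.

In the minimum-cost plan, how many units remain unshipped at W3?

0

An optimal plan:
  W1->S2: 60 × 7 = 420
  W1->S3: 45 × 5 = 225
  W3->S3: 50 × 3 = 150
  W4->S1: 15 × 6 = 90
  W4->S2: 30 × 4 = 120
Total cost = 1005.
W3 ships 50 of its 50, leaving 0.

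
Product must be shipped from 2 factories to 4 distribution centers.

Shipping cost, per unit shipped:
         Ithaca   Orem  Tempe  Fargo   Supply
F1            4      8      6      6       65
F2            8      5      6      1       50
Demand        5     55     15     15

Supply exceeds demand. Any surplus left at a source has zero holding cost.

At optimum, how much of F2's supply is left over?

An optimal plan:
  F1–Ithaca: 5 × 4 = 20
  F1–Orem: 20 × 8 = 160
  F1–Tempe: 15 × 6 = 90
  F2–Orem: 35 × 5 = 175
  F2–Fargo: 15 × 1 = 15
Total cost = 460.
F2 ships 50 of its 50, leaving 0.

0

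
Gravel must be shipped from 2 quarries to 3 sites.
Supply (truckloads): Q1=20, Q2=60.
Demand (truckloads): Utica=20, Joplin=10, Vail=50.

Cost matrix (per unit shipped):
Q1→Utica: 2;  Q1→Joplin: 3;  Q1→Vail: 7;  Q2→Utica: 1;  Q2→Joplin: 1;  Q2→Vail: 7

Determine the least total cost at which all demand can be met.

380

One minimum-cost allocation:
  Q1–Vail: 20 truckloads
  Q2–Utica: 20 truckloads
  Q2–Joplin: 10 truckloads
  Q2–Vail: 30 truckloads
Total cost = 380.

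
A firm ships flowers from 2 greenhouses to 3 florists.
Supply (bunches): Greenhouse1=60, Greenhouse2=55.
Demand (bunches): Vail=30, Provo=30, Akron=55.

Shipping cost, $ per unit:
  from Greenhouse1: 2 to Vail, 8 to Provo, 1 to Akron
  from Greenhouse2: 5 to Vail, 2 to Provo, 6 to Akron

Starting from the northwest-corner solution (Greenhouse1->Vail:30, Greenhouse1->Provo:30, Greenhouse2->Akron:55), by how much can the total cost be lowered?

Current plan cost = 30·2 + 30·8 + 55·6 = $630.
Optimal plan:
  Greenhouse1 to Vail: 5 × $2 = $10
  Greenhouse1 to Akron: 55 × $1 = $55
  Greenhouse2 to Vail: 25 × $5 = $125
  Greenhouse2 to Provo: 30 × $2 = $60
Optimal cost = $250.
Saving = 630 − 250 = $380.

380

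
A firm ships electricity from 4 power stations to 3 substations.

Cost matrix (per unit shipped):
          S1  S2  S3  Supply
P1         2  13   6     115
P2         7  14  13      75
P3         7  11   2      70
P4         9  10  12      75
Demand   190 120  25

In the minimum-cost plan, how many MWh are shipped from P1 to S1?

115

The minimum-cost plan:
  P1→S1: 115 × 2 = 230
  P2→S1: 75 × 7 = 525
  P3→S2: 45 × 11 = 495
  P3→S3: 25 × 2 = 50
  P4→S2: 75 × 10 = 750
Total cost = 2050.
So P1→S1 carries 115 MWh.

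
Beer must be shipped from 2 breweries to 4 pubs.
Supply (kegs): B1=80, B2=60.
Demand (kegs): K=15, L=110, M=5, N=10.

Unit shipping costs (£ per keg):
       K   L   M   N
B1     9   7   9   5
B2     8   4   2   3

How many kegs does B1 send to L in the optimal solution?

The minimum-cost plan:
  B1 to K: 15 × £9 = £135
  B1 to L: 55 × £7 = £385
  B1 to N: 10 × £5 = £50
  B2 to L: 55 × £4 = £220
  B2 to M: 5 × £2 = £10
Total cost = £800.
So B1→L carries 55 kegs.

55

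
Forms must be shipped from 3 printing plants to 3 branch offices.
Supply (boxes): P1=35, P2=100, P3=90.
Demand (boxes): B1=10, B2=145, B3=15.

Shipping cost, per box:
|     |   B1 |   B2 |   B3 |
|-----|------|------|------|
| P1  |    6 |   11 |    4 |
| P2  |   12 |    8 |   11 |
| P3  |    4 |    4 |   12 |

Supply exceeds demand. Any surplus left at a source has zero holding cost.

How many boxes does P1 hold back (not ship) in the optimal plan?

10

An optimal plan:
  P1 to B1: 10 × 6 = 60
  P1 to B3: 15 × 4 = 60
  P2 to B2: 55 × 8 = 440
  P3 to B2: 90 × 4 = 360
Total cost = 920.
P1 ships 25 of its 35, leaving 10.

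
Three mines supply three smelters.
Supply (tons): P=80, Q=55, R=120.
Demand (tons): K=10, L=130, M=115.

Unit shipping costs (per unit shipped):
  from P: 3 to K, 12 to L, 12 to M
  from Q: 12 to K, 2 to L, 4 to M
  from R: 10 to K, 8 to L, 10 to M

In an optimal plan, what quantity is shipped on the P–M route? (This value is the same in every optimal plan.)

70

The minimum-cost plan:
  P to K: 10 × 3 = 30
  P to M: 70 × 12 = 840
  Q to L: 10 × 2 = 20
  Q to M: 45 × 4 = 180
  R to L: 120 × 8 = 960
Total cost = 2030.
So P→M carries 70 tons.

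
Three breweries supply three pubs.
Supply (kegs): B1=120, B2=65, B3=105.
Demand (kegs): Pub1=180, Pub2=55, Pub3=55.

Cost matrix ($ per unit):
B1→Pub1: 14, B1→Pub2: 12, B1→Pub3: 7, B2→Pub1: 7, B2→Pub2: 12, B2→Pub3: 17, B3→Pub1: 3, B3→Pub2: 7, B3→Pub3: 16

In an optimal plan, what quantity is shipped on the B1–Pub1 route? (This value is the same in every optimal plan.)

10

Optimal shipments:
  B1->Pub1: 10 × $14 = $140
  B1->Pub2: 55 × $12 = $660
  B1->Pub3: 55 × $7 = $385
  B2->Pub1: 65 × $7 = $455
  B3->Pub1: 105 × $3 = $315
Total cost = $1955.
So B1→Pub1 carries 10 kegs.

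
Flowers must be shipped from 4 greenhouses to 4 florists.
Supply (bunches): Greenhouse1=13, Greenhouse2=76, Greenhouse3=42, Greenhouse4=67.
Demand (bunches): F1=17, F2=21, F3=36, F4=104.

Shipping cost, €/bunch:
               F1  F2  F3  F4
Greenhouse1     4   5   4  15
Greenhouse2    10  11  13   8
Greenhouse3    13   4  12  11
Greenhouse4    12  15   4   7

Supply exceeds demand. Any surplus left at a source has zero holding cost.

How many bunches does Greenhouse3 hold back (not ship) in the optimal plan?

An optimal plan:
  Greenhouse1 to F1: 13 × €4 = €52
  Greenhouse2 to F1: 3 × €10 = €30
  Greenhouse2 to F4: 73 × €8 = €584
  Greenhouse3 to F1: 1 × €13 = €13
  Greenhouse3 to F2: 21 × €4 = €84
  Greenhouse4 to F3: 36 × €4 = €144
  Greenhouse4 to F4: 31 × €7 = €217
Total cost = €1124.
Greenhouse3 ships 22 of its 42, leaving 20.

20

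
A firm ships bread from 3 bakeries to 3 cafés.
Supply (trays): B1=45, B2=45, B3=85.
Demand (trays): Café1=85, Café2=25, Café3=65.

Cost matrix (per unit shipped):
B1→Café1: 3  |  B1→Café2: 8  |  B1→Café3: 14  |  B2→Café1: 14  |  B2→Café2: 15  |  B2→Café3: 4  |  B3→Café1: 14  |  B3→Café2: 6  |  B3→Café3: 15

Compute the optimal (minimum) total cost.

Optimal allocation:
  B1->Café1: 45 × 3 = 135
  B2->Café3: 45 × 4 = 180
  B3->Café1: 40 × 14 = 560
  B3->Café2: 25 × 6 = 150
  B3->Café3: 20 × 15 = 300
Total = 135 + 180 + 560 + 150 + 300 = 1325.

1325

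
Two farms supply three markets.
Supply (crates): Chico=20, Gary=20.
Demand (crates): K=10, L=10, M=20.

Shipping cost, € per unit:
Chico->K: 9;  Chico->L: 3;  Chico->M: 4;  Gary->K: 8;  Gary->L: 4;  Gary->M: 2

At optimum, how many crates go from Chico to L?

The minimum-cost plan:
  Chico->K: 10 × €9 = €90
  Chico->L: 10 × €3 = €30
  Gary->M: 20 × €2 = €40
Total cost = €160.
So Chico→L carries 10 crates.

10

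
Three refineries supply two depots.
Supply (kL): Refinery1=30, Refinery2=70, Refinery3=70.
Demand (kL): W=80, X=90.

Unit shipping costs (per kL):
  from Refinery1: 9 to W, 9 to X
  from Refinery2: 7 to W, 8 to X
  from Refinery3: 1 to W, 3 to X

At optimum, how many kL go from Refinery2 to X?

60

The minimum-cost plan:
  Refinery1 to X: 30 × 9 = 270
  Refinery2 to W: 10 × 7 = 70
  Refinery2 to X: 60 × 8 = 480
  Refinery3 to W: 70 × 1 = 70
Total cost = 890.
So Refinery2→X carries 60 kL.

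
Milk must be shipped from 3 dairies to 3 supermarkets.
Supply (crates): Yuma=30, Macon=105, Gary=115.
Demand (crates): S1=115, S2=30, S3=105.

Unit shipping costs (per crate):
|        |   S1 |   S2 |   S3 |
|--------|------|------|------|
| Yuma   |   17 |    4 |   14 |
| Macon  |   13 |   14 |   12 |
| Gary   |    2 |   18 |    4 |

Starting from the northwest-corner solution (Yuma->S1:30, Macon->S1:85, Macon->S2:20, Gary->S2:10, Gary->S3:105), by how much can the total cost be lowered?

Current plan cost = 30·17 + 85·13 + 20·14 + 10·18 + 105·4 = 2495.
Optimal plan:
  Yuma–S2: 30 × 4 = 120
  Macon–S3: 105 × 12 = 1260
  Gary–S1: 115 × 2 = 230
Optimal cost = 1610.
Saving = 2495 − 1610 = 885.

885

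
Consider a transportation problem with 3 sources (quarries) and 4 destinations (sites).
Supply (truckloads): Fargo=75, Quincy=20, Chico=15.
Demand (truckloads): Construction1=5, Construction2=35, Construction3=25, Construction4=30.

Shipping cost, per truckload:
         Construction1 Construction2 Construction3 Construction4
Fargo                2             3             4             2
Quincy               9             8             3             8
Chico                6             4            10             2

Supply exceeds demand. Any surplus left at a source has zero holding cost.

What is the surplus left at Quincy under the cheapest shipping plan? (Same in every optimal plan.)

Minimum-cost shipments:
  Fargo to Construction1: 5 × 2 = 10
  Fargo to Construction2: 35 × 3 = 105
  Fargo to Construction3: 5 × 4 = 20
  Fargo to Construction4: 15 × 2 = 30
  Quincy to Construction3: 20 × 3 = 60
  Chico to Construction4: 15 × 2 = 30
Total cost = 255.
Quincy ships 20 of its 20, leaving 0.

0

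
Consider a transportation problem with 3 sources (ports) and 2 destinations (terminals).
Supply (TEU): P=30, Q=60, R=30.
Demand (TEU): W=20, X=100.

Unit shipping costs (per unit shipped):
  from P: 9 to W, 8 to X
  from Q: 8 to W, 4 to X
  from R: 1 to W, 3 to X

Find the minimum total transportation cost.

530

An optimal shipping plan:
  P->X: 30 TEU
  Q->X: 60 TEU
  R->W: 20 TEU
  R->X: 10 TEU
Total cost = 530.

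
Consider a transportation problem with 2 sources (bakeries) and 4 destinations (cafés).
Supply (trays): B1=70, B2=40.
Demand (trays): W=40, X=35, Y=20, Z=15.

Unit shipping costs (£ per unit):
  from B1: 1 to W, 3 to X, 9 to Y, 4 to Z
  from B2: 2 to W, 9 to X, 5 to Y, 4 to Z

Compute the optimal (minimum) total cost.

310

A cheapest plan:
  B1–W: 35 trays
  B1–X: 35 trays
  B2–W: 5 trays
  B2–Y: 20 trays
  B2–Z: 15 trays
Total cost = £310.
(Supply check: B1 ships 70; B2 ships 40.)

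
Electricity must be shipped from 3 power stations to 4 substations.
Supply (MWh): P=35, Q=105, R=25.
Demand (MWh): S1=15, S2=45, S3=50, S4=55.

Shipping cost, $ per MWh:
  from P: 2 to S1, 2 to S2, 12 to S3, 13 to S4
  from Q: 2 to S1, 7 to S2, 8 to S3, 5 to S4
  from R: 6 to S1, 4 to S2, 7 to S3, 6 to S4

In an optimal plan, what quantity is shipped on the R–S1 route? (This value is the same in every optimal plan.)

0

The minimum-cost plan:
  P->S2: 35 × $2 = $70
  Q->S1: 15 × $2 = $30
  Q->S3: 35 × $8 = $280
  Q->S4: 55 × $5 = $275
  R->S2: 10 × $4 = $40
  R->S3: 15 × $7 = $105
Total cost = $800.
The route R→S1 is not used.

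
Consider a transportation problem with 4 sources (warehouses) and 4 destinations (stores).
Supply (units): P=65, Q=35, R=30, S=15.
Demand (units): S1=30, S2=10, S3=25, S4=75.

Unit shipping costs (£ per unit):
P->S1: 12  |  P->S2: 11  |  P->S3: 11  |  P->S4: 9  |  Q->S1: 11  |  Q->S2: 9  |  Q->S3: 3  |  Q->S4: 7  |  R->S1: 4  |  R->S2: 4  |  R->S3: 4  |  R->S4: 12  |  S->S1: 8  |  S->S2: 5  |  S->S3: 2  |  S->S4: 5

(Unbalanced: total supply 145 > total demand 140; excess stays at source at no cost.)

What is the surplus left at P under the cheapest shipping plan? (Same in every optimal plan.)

An optimal plan:
  P to S4: 60 units
  Q to S3: 25 units
  Q to S4: 10 units
  R to S1: 30 units
  S to S2: 10 units
  S to S4: 5 units
Total cost = £880.
P ships 60 of its 65, leaving 5.

5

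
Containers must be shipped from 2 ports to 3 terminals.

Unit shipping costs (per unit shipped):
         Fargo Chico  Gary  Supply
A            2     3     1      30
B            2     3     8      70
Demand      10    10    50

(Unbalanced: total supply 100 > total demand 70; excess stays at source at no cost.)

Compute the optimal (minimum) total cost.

240

One minimum-cost allocation:
  A->Gary: 30 × 1 = 30
  B->Fargo: 10 × 2 = 20
  B->Chico: 10 × 3 = 30
  B->Gary: 20 × 8 = 160
Total = 30 + 20 + 30 + 160 = 240.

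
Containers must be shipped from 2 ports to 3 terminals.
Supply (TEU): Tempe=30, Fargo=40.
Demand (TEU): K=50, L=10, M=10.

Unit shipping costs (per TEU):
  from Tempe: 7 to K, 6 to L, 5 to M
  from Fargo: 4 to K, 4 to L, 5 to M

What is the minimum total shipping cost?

One minimum-cost allocation:
  Tempe–K: 10 TEU
  Tempe–L: 10 TEU
  Tempe–M: 10 TEU
  Fargo–K: 40 TEU
Total cost = 340.
(Supply check: Tempe ships 30; Fargo ships 40.)

340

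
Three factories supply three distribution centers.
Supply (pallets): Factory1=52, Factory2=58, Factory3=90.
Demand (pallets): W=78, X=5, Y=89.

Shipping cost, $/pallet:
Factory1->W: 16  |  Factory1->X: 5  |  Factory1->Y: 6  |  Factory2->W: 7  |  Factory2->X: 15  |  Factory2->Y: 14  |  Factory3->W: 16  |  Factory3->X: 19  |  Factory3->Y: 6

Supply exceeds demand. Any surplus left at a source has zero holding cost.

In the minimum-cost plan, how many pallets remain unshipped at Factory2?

0

An optimal plan:
  Factory1 to X: 5 × $5 = $25
  Factory1 to Y: 19 × $6 = $114
  Factory2 to W: 58 × $7 = $406
  Factory3 to W: 20 × $16 = $320
  Factory3 to Y: 70 × $6 = $420
Total cost = $1285.
Factory2 ships 58 of its 58, leaving 0.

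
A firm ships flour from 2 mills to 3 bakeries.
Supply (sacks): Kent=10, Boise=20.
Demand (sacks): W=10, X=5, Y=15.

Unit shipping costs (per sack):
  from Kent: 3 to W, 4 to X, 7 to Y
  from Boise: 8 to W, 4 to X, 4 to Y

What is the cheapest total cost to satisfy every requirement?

110

An optimal shipping plan:
  Kent->W: 10 × 3 = 30
  Boise->X: 5 × 4 = 20
  Boise->Y: 15 × 4 = 60
Total = 30 + 20 + 60 = 110.
(Supply check: Kent ships 10; Boise ships 20.)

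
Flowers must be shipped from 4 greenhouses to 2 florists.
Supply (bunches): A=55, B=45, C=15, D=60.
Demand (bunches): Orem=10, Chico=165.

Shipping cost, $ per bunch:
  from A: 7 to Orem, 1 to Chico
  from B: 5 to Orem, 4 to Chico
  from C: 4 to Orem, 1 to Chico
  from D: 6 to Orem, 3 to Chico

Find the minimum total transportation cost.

A cheapest plan:
  A→Chico: 55 × $1 = $55
  B→Orem: 10 × $5 = $50
  B→Chico: 35 × $4 = $140
  C→Chico: 15 × $1 = $15
  D→Chico: 60 × $3 = $180
Total = 55 + 50 + 140 + 15 + 180 = $440.

440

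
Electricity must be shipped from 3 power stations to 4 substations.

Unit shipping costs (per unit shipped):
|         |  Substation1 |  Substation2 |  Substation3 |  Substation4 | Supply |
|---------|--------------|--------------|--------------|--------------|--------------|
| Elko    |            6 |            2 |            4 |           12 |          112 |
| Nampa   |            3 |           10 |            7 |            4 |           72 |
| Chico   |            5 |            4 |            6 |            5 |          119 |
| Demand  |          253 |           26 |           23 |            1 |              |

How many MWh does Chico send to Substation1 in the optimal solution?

Solving gives:
  Elko->Substation1: 63 × 6 = 378
  Elko->Substation2: 26 × 2 = 52
  Elko->Substation3: 23 × 4 = 92
  Nampa->Substation1: 72 × 3 = 216
  Chico->Substation1: 118 × 5 = 590
  Chico->Substation4: 1 × 5 = 5
Total cost = 1333.
So Chico→Substation1 carries 118 MWh.

118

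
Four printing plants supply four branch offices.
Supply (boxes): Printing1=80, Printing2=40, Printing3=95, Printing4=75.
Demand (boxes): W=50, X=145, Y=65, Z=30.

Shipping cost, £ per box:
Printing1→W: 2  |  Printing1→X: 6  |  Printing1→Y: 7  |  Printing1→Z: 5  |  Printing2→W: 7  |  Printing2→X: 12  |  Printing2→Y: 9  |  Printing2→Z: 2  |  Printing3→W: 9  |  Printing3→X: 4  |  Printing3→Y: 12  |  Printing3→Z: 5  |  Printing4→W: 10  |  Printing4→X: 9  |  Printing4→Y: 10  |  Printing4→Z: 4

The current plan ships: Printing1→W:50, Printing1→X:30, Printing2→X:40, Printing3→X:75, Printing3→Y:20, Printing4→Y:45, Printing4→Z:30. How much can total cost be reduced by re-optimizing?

Current plan cost = 50·2 + 30·6 + 40·12 + 75·4 + 20·12 + 45·10 + 30·4 = £1870.
Optimal plan:
  Printing1→W: 50 × £2 = £100
  Printing1→X: 30 × £6 = £180
  Printing2→Y: 10 × £9 = £90
  Printing2→Z: 30 × £2 = £60
  Printing3→X: 95 × £4 = £380
  Printing4→X: 20 × £9 = £180
  Printing4→Y: 55 × £10 = £550
Optimal cost = £1540.
Saving = 1870 − 1540 = £330.

330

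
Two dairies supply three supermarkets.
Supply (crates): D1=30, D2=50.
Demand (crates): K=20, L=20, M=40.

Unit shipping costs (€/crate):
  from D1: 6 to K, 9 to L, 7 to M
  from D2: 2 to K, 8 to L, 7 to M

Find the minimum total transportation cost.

An optimal shipping plan:
  D1->M: 30 × €7 = €210
  D2->K: 20 × €2 = €40
  D2->L: 20 × €8 = €160
  D2->M: 10 × €7 = €70
Total = 210 + 40 + 160 + 70 = €480.
(Supply check: D1 ships 30; D2 ships 50.)

480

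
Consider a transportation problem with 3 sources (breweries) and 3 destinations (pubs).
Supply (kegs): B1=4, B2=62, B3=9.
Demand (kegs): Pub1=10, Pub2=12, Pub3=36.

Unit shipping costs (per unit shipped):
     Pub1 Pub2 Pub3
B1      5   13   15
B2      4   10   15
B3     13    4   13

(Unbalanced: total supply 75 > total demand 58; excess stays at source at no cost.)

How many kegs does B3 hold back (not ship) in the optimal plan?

An optimal plan:
  B2 to Pub1: 10 kegs
  B2 to Pub2: 3 kegs
  B2 to Pub3: 36 kegs
  B3 to Pub2: 9 kegs
Total cost = 646.
B3 ships 9 of its 9, leaving 0.

0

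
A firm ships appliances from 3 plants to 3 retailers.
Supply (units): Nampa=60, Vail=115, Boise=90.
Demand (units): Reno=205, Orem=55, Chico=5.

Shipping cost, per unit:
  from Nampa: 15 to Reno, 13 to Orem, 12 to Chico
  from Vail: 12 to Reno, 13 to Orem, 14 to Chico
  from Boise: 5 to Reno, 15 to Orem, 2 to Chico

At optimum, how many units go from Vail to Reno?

The minimum-cost plan:
  Nampa–Orem: 55 units
  Nampa–Chico: 5 units
  Vail–Reno: 115 units
  Boise–Reno: 90 units
Total cost = 2605.
So Vail→Reno carries 115 units.

115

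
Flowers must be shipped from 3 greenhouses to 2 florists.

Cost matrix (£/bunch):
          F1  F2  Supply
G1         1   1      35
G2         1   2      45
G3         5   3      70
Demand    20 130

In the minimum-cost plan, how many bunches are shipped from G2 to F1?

The minimum-cost plan:
  G1 to F2: 35 × £1 = £35
  G2 to F1: 20 × £1 = £20
  G2 to F2: 25 × £2 = £50
  G3 to F2: 70 × £3 = £210
Total cost = £315.
So G2→F1 carries 20 bunches.

20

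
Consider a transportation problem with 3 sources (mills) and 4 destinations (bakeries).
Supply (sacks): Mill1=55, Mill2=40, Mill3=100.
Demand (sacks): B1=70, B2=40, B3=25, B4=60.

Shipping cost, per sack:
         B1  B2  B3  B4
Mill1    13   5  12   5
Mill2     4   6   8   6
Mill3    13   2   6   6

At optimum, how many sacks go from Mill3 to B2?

Solving gives:
  Mill1→B4: 55 × 5 = 275
  Mill2→B1: 40 × 4 = 160
  Mill3→B1: 30 × 13 = 390
  Mill3→B2: 40 × 2 = 80
  Mill3→B3: 25 × 6 = 150
  Mill3→B4: 5 × 6 = 30
Total cost = 1085.
So Mill3→B2 carries 40 sacks.

40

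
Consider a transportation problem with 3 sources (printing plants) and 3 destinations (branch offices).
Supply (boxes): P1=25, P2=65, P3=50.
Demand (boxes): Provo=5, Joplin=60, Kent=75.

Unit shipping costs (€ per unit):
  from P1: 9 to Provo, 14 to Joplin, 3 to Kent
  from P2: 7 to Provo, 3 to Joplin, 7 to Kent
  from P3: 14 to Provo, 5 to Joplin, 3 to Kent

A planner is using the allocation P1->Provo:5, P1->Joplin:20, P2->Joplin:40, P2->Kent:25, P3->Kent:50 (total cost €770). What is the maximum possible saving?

330

Current plan cost = 5·9 + 20·14 + 40·3 + 25·7 + 50·3 = €770.
Optimal plan:
  P1 to Kent: 25 × €3 = €75
  P2 to Provo: 5 × €7 = €35
  P2 to Joplin: 60 × €3 = €180
  P3 to Kent: 50 × €3 = €150
Optimal cost = €440.
Saving = 770 − 440 = €330.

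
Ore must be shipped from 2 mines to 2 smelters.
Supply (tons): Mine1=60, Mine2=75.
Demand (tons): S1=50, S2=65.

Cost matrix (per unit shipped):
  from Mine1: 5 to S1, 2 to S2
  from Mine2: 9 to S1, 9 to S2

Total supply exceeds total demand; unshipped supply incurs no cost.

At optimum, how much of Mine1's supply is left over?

An optimal plan:
  Mine1→S2: 60 × 2 = 120
  Mine2→S1: 50 × 9 = 450
  Mine2→S2: 5 × 9 = 45
Total cost = 615.
Mine1 ships 60 of its 60, leaving 0.

0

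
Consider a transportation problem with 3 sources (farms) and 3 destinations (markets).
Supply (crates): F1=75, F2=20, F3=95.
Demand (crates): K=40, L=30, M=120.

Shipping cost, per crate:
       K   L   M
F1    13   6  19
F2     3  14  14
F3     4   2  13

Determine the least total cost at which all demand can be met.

2150

A cheapest plan:
  F1→L: 30 crates
  F1→M: 45 crates
  F2→K: 20 crates
  F3→K: 20 crates
  F3→M: 75 crates
Total cost = 2150.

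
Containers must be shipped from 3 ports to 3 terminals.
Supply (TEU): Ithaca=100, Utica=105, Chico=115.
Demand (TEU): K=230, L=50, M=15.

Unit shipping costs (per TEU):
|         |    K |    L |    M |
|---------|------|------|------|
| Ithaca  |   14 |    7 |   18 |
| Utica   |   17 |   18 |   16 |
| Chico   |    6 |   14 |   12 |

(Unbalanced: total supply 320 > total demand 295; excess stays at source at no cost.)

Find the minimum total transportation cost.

An optimal shipping plan:
  Ithaca–K: 50 × 14 = 700
  Ithaca–L: 50 × 7 = 350
  Utica–K: 65 × 17 = 1105
  Utica–M: 15 × 16 = 240
  Chico–K: 115 × 6 = 690
Total = 700 + 350 + 1105 + 240 + 690 = 3085.
(Supply check: Ithaca ships 100; Utica ships 80; Chico ships 115.)

3085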